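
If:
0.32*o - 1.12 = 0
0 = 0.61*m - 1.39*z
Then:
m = 2.27868852459016*z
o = 3.50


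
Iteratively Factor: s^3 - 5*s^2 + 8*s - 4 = (s - 2)*(s^2 - 3*s + 2) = (s - 2)*(s - 1)*(s - 2)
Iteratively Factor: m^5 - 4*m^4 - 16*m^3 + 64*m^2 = (m)*(m^4 - 4*m^3 - 16*m^2 + 64*m) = m^2*(m^3 - 4*m^2 - 16*m + 64) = m^2*(m - 4)*(m^2 - 16) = m^2*(m - 4)*(m + 4)*(m - 4)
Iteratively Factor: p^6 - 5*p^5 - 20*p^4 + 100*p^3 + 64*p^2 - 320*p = (p + 4)*(p^5 - 9*p^4 + 16*p^3 + 36*p^2 - 80*p) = (p - 2)*(p + 4)*(p^4 - 7*p^3 + 2*p^2 + 40*p) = (p - 4)*(p - 2)*(p + 4)*(p^3 - 3*p^2 - 10*p) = (p - 5)*(p - 4)*(p - 2)*(p + 4)*(p^2 + 2*p) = p*(p - 5)*(p - 4)*(p - 2)*(p + 4)*(p + 2)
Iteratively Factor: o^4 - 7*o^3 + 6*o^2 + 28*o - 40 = (o - 2)*(o^3 - 5*o^2 - 4*o + 20) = (o - 2)*(o + 2)*(o^2 - 7*o + 10) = (o - 2)^2*(o + 2)*(o - 5)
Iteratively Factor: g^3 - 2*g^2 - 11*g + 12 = (g + 3)*(g^2 - 5*g + 4) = (g - 4)*(g + 3)*(g - 1)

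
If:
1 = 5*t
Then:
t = 1/5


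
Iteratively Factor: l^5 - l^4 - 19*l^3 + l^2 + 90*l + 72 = (l + 3)*(l^4 - 4*l^3 - 7*l^2 + 22*l + 24) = (l + 2)*(l + 3)*(l^3 - 6*l^2 + 5*l + 12) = (l - 4)*(l + 2)*(l + 3)*(l^2 - 2*l - 3) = (l - 4)*(l - 3)*(l + 2)*(l + 3)*(l + 1)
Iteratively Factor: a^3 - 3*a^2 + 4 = (a + 1)*(a^2 - 4*a + 4) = (a - 2)*(a + 1)*(a - 2)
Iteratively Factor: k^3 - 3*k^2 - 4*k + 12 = (k - 3)*(k^2 - 4) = (k - 3)*(k - 2)*(k + 2)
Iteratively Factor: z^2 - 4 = (z + 2)*(z - 2)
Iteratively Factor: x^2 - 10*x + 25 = (x - 5)*(x - 5)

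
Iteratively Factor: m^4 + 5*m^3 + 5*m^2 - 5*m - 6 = (m - 1)*(m^3 + 6*m^2 + 11*m + 6) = (m - 1)*(m + 3)*(m^2 + 3*m + 2) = (m - 1)*(m + 1)*(m + 3)*(m + 2)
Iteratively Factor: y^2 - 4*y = (y - 4)*(y)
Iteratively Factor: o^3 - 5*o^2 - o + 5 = (o - 5)*(o^2 - 1) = (o - 5)*(o - 1)*(o + 1)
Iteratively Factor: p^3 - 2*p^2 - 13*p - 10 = (p + 2)*(p^2 - 4*p - 5) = (p - 5)*(p + 2)*(p + 1)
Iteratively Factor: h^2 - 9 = (h + 3)*(h - 3)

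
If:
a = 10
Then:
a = 10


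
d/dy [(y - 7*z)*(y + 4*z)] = 2*y - 3*z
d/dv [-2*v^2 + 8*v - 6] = 8 - 4*v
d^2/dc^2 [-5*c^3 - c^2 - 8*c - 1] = -30*c - 2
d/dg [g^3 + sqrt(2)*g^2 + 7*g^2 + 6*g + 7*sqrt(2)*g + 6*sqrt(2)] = 3*g^2 + 2*sqrt(2)*g + 14*g + 6 + 7*sqrt(2)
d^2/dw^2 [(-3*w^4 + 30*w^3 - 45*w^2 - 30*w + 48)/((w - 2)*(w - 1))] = -6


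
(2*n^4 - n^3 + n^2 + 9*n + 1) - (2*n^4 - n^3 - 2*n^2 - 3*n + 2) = 3*n^2 + 12*n - 1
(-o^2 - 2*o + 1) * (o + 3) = -o^3 - 5*o^2 - 5*o + 3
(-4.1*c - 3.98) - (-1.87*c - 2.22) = -2.23*c - 1.76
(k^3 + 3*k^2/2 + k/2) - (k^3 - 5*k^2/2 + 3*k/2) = 4*k^2 - k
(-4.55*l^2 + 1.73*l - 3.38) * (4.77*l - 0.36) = -21.7035*l^3 + 9.8901*l^2 - 16.7454*l + 1.2168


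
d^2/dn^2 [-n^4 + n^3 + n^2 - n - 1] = -12*n^2 + 6*n + 2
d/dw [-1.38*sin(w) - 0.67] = -1.38*cos(w)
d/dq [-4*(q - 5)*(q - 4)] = 36 - 8*q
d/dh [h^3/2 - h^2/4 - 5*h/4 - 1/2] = 3*h^2/2 - h/2 - 5/4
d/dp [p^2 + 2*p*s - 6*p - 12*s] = 2*p + 2*s - 6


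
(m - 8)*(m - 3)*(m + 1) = m^3 - 10*m^2 + 13*m + 24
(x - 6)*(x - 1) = x^2 - 7*x + 6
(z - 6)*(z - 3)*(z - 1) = z^3 - 10*z^2 + 27*z - 18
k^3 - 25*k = k*(k - 5)*(k + 5)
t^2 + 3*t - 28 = (t - 4)*(t + 7)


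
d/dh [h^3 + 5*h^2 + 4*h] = 3*h^2 + 10*h + 4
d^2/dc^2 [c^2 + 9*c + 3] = 2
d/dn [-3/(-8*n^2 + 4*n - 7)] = 12*(1 - 4*n)/(8*n^2 - 4*n + 7)^2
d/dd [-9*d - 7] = -9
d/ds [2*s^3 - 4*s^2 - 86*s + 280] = 6*s^2 - 8*s - 86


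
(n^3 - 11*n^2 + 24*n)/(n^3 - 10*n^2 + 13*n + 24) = n/(n + 1)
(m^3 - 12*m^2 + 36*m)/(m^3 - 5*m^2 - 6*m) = (m - 6)/(m + 1)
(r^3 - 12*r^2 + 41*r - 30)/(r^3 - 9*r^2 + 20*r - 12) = (r - 5)/(r - 2)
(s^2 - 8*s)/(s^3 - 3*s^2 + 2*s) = (s - 8)/(s^2 - 3*s + 2)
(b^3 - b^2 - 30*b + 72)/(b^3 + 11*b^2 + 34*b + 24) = (b^2 - 7*b + 12)/(b^2 + 5*b + 4)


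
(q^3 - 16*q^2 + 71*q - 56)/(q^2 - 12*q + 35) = (q^2 - 9*q + 8)/(q - 5)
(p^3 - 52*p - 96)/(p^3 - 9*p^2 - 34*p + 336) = (p + 2)/(p - 7)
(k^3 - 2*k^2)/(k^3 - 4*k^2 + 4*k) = k/(k - 2)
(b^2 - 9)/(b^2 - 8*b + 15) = (b + 3)/(b - 5)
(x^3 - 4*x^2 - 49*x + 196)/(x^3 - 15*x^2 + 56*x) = (x^2 + 3*x - 28)/(x*(x - 8))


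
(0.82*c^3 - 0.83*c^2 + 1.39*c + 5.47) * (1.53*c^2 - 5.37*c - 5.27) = 1.2546*c^5 - 5.6733*c^4 + 2.2624*c^3 + 5.2789*c^2 - 36.6992*c - 28.8269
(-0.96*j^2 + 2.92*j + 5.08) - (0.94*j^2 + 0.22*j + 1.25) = -1.9*j^2 + 2.7*j + 3.83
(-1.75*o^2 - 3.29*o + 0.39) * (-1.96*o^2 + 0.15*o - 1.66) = 3.43*o^4 + 6.1859*o^3 + 1.6471*o^2 + 5.5199*o - 0.6474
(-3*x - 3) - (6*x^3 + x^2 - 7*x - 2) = -6*x^3 - x^2 + 4*x - 1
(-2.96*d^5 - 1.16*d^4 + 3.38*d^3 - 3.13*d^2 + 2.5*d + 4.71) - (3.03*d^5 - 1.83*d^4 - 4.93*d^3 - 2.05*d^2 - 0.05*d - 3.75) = -5.99*d^5 + 0.67*d^4 + 8.31*d^3 - 1.08*d^2 + 2.55*d + 8.46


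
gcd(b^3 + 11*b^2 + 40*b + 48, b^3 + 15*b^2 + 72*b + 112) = b^2 + 8*b + 16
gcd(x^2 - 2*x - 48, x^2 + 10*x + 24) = x + 6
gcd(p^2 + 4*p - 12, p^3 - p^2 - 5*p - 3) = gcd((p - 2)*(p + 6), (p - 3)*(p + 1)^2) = 1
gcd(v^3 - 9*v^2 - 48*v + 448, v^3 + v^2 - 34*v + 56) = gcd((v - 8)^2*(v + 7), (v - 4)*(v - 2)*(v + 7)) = v + 7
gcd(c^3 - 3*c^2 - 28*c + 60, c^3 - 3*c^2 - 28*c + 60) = c^3 - 3*c^2 - 28*c + 60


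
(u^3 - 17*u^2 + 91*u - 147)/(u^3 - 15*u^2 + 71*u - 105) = (u - 7)/(u - 5)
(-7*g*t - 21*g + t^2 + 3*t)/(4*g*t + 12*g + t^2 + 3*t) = (-7*g + t)/(4*g + t)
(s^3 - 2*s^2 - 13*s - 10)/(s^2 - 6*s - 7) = (s^2 - 3*s - 10)/(s - 7)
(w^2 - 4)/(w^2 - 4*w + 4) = (w + 2)/(w - 2)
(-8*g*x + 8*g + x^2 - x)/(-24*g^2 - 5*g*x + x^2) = (x - 1)/(3*g + x)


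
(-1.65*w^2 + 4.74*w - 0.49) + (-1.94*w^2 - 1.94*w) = -3.59*w^2 + 2.8*w - 0.49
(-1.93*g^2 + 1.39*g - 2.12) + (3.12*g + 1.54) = -1.93*g^2 + 4.51*g - 0.58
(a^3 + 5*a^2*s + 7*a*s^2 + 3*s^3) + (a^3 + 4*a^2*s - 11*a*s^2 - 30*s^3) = 2*a^3 + 9*a^2*s - 4*a*s^2 - 27*s^3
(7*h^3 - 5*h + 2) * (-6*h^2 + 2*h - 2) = -42*h^5 + 14*h^4 + 16*h^3 - 22*h^2 + 14*h - 4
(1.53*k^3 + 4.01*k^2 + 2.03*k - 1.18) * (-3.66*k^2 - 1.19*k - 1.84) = -5.5998*k^5 - 16.4973*k^4 - 15.0169*k^3 - 5.4753*k^2 - 2.331*k + 2.1712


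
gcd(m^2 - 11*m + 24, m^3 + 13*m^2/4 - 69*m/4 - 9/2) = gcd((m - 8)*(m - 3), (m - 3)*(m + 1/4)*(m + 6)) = m - 3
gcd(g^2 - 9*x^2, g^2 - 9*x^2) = -g^2 + 9*x^2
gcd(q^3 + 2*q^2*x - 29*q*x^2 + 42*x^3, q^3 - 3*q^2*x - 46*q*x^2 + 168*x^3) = q + 7*x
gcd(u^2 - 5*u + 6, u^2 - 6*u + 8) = u - 2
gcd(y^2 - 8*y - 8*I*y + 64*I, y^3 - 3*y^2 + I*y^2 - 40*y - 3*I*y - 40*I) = y - 8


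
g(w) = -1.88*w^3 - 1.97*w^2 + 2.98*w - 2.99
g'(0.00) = 2.98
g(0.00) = -2.99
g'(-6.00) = -176.42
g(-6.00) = 314.29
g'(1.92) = -25.38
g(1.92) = -17.84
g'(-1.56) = -4.60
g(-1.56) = -5.30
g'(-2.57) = -24.15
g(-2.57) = 8.25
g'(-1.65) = -5.87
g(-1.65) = -4.83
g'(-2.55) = -23.65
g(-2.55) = 7.77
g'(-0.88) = 2.08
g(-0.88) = -5.86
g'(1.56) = -16.89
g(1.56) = -10.27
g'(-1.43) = -2.92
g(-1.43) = -5.78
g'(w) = -5.64*w^2 - 3.94*w + 2.98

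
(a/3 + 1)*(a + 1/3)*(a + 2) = a^3/3 + 16*a^2/9 + 23*a/9 + 2/3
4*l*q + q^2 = q*(4*l + q)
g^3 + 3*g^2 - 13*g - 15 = (g - 3)*(g + 1)*(g + 5)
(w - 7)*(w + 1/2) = w^2 - 13*w/2 - 7/2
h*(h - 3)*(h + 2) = h^3 - h^2 - 6*h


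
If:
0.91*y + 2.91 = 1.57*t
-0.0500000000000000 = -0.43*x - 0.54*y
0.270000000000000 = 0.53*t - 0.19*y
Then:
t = -1.67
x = 7.75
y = -6.08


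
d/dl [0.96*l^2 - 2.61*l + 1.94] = 1.92*l - 2.61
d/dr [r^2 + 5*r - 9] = 2*r + 5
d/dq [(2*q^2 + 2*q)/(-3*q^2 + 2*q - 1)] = 2*(5*q^2 - 2*q - 1)/(9*q^4 - 12*q^3 + 10*q^2 - 4*q + 1)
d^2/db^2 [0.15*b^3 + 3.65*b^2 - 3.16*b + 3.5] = 0.9*b + 7.3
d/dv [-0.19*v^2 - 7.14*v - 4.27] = -0.38*v - 7.14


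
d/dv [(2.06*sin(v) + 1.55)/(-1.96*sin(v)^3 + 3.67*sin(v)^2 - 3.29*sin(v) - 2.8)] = (8.0752*sin(v)^3 + 1.5538*sin(v)^2 - 11.377*sin(v) - 0.6685)*cos(v)/(3.8416*sin(v)^6 - 14.3864*sin(v)^5 + 26.3657*sin(v)^4 - 13.1726*sin(v)^3 - 9.7279*sin(v)^2 + 18.424*sin(v) + 7.84)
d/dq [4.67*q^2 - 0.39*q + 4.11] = 9.34*q - 0.39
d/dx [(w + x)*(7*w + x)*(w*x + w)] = w*(7*w^2 + 16*w*x + 8*w + 3*x^2 + 2*x)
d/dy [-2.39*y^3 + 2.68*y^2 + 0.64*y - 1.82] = -7.17*y^2 + 5.36*y + 0.64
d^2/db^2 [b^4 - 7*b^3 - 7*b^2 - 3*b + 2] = 12*b^2 - 42*b - 14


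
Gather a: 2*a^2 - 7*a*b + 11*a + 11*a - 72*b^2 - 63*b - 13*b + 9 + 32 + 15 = 2*a^2 + a*(22 - 7*b) - 72*b^2 - 76*b + 56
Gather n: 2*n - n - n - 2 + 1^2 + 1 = 0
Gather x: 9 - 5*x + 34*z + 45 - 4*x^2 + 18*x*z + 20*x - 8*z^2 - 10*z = -4*x^2 + x*(18*z + 15) - 8*z^2 + 24*z + 54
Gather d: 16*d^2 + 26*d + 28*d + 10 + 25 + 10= 16*d^2 + 54*d + 45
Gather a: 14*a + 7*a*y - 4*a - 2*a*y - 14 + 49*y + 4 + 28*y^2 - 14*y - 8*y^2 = a*(5*y + 10) + 20*y^2 + 35*y - 10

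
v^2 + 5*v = v*(v + 5)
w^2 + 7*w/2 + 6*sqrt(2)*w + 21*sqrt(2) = (w + 7/2)*(w + 6*sqrt(2))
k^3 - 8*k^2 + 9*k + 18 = (k - 6)*(k - 3)*(k + 1)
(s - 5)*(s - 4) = s^2 - 9*s + 20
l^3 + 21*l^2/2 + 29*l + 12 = (l + 1/2)*(l + 4)*(l + 6)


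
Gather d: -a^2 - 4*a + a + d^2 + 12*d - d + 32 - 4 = -a^2 - 3*a + d^2 + 11*d + 28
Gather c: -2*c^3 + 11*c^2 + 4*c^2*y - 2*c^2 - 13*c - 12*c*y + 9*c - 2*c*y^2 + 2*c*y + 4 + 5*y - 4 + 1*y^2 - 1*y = -2*c^3 + c^2*(4*y + 9) + c*(-2*y^2 - 10*y - 4) + y^2 + 4*y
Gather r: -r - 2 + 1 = -r - 1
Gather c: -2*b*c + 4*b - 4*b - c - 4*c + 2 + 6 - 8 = c*(-2*b - 5)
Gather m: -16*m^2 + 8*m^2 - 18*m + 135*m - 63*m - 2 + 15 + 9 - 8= -8*m^2 + 54*m + 14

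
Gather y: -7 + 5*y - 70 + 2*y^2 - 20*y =2*y^2 - 15*y - 77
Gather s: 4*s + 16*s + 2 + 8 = 20*s + 10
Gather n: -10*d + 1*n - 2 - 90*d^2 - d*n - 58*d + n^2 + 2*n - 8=-90*d^2 - 68*d + n^2 + n*(3 - d) - 10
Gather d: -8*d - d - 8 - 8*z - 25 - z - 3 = -9*d - 9*z - 36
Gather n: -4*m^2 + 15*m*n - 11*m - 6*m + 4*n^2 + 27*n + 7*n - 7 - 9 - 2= -4*m^2 - 17*m + 4*n^2 + n*(15*m + 34) - 18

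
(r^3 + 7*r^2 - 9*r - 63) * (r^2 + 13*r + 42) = r^5 + 20*r^4 + 124*r^3 + 114*r^2 - 1197*r - 2646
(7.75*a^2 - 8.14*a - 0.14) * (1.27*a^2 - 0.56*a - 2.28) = 9.8425*a^4 - 14.6778*a^3 - 13.2894*a^2 + 18.6376*a + 0.3192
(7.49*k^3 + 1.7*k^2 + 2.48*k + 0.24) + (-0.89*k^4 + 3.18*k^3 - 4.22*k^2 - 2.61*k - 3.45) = -0.89*k^4 + 10.67*k^3 - 2.52*k^2 - 0.13*k - 3.21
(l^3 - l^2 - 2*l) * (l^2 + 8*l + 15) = l^5 + 7*l^4 + 5*l^3 - 31*l^2 - 30*l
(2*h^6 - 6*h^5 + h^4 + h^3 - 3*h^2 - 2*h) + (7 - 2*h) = 2*h^6 - 6*h^5 + h^4 + h^3 - 3*h^2 - 4*h + 7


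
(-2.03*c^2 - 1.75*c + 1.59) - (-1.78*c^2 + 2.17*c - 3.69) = -0.25*c^2 - 3.92*c + 5.28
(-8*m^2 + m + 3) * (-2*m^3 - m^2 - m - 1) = 16*m^5 + 6*m^4 + m^3 + 4*m^2 - 4*m - 3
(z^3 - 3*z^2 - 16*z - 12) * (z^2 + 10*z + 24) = z^5 + 7*z^4 - 22*z^3 - 244*z^2 - 504*z - 288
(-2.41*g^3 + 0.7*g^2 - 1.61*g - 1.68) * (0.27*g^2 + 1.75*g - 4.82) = -0.6507*g^5 - 4.0285*g^4 + 12.4065*g^3 - 6.6451*g^2 + 4.8202*g + 8.0976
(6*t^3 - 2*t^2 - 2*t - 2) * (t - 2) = 6*t^4 - 14*t^3 + 2*t^2 + 2*t + 4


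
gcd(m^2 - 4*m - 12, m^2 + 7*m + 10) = m + 2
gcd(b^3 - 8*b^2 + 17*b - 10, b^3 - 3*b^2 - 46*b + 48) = b - 1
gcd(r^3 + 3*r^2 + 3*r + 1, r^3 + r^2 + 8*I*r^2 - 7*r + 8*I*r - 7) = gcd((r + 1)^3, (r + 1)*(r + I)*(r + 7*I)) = r + 1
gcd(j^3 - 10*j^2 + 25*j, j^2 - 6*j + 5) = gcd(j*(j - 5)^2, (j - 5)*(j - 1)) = j - 5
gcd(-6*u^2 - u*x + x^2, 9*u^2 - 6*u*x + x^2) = -3*u + x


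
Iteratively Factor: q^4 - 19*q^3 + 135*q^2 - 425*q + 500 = (q - 5)*(q^3 - 14*q^2 + 65*q - 100) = (q - 5)*(q - 4)*(q^2 - 10*q + 25) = (q - 5)^2*(q - 4)*(q - 5)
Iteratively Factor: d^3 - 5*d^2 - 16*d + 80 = (d + 4)*(d^2 - 9*d + 20) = (d - 4)*(d + 4)*(d - 5)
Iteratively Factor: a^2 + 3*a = (a)*(a + 3)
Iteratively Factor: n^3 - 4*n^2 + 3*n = (n - 1)*(n^2 - 3*n) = n*(n - 1)*(n - 3)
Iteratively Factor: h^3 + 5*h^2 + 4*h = (h + 4)*(h^2 + h) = (h + 1)*(h + 4)*(h)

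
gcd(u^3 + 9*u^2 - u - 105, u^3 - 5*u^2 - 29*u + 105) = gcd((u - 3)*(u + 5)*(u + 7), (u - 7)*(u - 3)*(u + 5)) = u^2 + 2*u - 15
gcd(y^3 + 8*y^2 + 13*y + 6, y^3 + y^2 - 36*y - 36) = y^2 + 7*y + 6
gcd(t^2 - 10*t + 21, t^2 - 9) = t - 3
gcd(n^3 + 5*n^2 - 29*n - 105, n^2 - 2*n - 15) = n^2 - 2*n - 15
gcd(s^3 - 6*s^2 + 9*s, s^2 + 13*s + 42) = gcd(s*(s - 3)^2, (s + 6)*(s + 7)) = 1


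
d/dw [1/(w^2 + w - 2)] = (-2*w - 1)/(w^2 + w - 2)^2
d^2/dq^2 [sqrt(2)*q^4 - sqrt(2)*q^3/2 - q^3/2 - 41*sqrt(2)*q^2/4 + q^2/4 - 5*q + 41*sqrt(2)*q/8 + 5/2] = 12*sqrt(2)*q^2 - 3*sqrt(2)*q - 3*q - 41*sqrt(2)/2 + 1/2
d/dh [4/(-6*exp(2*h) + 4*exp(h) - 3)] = (48*exp(h) - 16)*exp(h)/(6*exp(2*h) - 4*exp(h) + 3)^2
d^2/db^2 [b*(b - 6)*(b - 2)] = 6*b - 16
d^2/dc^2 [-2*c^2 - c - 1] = -4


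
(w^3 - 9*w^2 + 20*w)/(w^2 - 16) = w*(w - 5)/(w + 4)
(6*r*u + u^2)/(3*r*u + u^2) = (6*r + u)/(3*r + u)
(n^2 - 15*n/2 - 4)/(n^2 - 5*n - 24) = (n + 1/2)/(n + 3)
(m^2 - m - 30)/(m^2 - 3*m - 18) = (m + 5)/(m + 3)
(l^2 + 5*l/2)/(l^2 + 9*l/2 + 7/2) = l*(2*l + 5)/(2*l^2 + 9*l + 7)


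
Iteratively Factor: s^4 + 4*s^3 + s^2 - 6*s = (s - 1)*(s^3 + 5*s^2 + 6*s) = (s - 1)*(s + 2)*(s^2 + 3*s) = (s - 1)*(s + 2)*(s + 3)*(s)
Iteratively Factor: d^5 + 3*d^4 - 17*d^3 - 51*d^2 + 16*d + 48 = (d + 4)*(d^4 - d^3 - 13*d^2 + d + 12) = (d - 4)*(d + 4)*(d^3 + 3*d^2 - d - 3) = (d - 4)*(d - 1)*(d + 4)*(d^2 + 4*d + 3) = (d - 4)*(d - 1)*(d + 1)*(d + 4)*(d + 3)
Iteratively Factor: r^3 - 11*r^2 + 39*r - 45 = (r - 5)*(r^2 - 6*r + 9) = (r - 5)*(r - 3)*(r - 3)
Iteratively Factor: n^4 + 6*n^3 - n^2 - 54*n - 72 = (n - 3)*(n^3 + 9*n^2 + 26*n + 24) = (n - 3)*(n + 4)*(n^2 + 5*n + 6) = (n - 3)*(n + 2)*(n + 4)*(n + 3)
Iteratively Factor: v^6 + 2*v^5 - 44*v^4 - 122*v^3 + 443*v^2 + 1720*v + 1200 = (v - 5)*(v^5 + 7*v^4 - 9*v^3 - 167*v^2 - 392*v - 240) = (v - 5)*(v + 3)*(v^4 + 4*v^3 - 21*v^2 - 104*v - 80) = (v - 5)*(v + 1)*(v + 3)*(v^3 + 3*v^2 - 24*v - 80) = (v - 5)^2*(v + 1)*(v + 3)*(v^2 + 8*v + 16) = (v - 5)^2*(v + 1)*(v + 3)*(v + 4)*(v + 4)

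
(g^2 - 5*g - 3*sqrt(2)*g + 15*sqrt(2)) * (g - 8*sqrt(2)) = g^3 - 11*sqrt(2)*g^2 - 5*g^2 + 48*g + 55*sqrt(2)*g - 240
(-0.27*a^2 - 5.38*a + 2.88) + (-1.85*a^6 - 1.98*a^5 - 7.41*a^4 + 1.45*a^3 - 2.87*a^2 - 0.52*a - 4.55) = -1.85*a^6 - 1.98*a^5 - 7.41*a^4 + 1.45*a^3 - 3.14*a^2 - 5.9*a - 1.67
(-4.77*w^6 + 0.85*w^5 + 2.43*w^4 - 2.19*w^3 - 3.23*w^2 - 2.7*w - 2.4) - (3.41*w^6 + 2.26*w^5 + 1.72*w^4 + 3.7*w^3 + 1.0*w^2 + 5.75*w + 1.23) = -8.18*w^6 - 1.41*w^5 + 0.71*w^4 - 5.89*w^3 - 4.23*w^2 - 8.45*w - 3.63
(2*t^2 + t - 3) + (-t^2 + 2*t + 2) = t^2 + 3*t - 1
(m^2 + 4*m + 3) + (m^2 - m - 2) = 2*m^2 + 3*m + 1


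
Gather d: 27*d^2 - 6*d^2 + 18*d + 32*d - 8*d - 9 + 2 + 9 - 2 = 21*d^2 + 42*d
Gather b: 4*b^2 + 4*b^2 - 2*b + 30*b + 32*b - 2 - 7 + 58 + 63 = 8*b^2 + 60*b + 112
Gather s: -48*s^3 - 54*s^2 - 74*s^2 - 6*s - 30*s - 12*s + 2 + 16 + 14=-48*s^3 - 128*s^2 - 48*s + 32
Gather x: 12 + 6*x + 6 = 6*x + 18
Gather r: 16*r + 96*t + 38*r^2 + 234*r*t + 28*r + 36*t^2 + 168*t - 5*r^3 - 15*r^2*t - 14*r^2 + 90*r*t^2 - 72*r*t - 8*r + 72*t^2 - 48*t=-5*r^3 + r^2*(24 - 15*t) + r*(90*t^2 + 162*t + 36) + 108*t^2 + 216*t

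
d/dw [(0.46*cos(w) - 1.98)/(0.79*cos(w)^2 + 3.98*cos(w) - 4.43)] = (0.3634*cos(w)^2 - 3.1284*cos(w) - 5.8426)*sin(w)/(0.6241*cos(w)^4 + 6.2884*cos(w)^3 + 8.841*cos(w)^2 - 35.2628*cos(w) + 19.6249)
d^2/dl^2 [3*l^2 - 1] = 6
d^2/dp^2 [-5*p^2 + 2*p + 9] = -10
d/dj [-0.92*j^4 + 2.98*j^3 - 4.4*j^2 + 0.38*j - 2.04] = -3.68*j^3 + 8.94*j^2 - 8.8*j + 0.38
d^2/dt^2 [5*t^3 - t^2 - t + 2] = 30*t - 2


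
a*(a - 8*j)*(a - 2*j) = a^3 - 10*a^2*j + 16*a*j^2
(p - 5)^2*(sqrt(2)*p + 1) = sqrt(2)*p^3 - 10*sqrt(2)*p^2 + p^2 - 10*p + 25*sqrt(2)*p + 25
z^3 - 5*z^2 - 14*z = z*(z - 7)*(z + 2)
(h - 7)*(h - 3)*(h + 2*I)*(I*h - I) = I*h^4 - 2*h^3 - 11*I*h^3 + 22*h^2 + 31*I*h^2 - 62*h - 21*I*h + 42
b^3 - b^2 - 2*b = b*(b - 2)*(b + 1)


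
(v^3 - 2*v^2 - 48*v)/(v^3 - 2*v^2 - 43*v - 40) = v*(v + 6)/(v^2 + 6*v + 5)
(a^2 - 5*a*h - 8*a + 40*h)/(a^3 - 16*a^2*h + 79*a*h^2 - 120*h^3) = (a - 8)/(a^2 - 11*a*h + 24*h^2)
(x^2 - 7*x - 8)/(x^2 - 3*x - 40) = (x + 1)/(x + 5)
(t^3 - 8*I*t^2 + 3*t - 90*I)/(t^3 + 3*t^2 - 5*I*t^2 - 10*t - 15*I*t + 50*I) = (t^2 - 3*I*t + 18)/(t^2 + 3*t - 10)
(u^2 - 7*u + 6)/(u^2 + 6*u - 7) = (u - 6)/(u + 7)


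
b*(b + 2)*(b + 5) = b^3 + 7*b^2 + 10*b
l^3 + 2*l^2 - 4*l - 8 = (l - 2)*(l + 2)^2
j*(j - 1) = j^2 - j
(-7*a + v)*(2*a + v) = -14*a^2 - 5*a*v + v^2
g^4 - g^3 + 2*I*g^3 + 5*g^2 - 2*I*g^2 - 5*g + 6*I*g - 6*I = (g - 1)*(g - 2*I)*(g + I)*(g + 3*I)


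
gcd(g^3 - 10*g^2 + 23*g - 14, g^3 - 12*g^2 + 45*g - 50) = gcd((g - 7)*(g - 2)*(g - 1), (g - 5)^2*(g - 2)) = g - 2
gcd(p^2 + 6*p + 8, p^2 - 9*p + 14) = 1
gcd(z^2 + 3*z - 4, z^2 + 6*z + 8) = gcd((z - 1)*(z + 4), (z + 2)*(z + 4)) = z + 4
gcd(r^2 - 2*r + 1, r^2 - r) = r - 1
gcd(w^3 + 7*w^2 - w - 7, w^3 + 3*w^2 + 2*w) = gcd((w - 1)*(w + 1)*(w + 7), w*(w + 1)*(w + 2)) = w + 1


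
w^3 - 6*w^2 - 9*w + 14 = (w - 7)*(w - 1)*(w + 2)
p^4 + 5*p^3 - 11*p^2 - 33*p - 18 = (p - 3)*(p + 1)^2*(p + 6)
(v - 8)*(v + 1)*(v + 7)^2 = v^4 + 7*v^3 - 57*v^2 - 455*v - 392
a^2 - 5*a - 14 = (a - 7)*(a + 2)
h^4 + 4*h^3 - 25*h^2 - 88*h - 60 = (h - 5)*(h + 1)*(h + 2)*(h + 6)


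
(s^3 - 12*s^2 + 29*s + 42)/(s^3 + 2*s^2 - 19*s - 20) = (s^2 - 13*s + 42)/(s^2 + s - 20)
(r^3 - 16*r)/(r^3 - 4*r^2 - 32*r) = (r - 4)/(r - 8)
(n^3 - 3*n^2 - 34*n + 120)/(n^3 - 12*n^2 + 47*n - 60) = (n + 6)/(n - 3)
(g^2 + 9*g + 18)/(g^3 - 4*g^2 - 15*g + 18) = (g + 6)/(g^2 - 7*g + 6)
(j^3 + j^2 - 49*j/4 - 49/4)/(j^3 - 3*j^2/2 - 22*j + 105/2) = (2*j^2 + 9*j + 7)/(2*(j^2 + 2*j - 15))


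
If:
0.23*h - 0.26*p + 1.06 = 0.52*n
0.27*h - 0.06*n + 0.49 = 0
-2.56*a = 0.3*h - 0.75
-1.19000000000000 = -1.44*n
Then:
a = 0.48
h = -1.63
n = 0.83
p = 0.98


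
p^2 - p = p*(p - 1)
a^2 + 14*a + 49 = (a + 7)^2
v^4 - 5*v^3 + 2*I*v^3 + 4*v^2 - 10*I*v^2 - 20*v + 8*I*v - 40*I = (v - 5)*(v - 2*I)*(v + 2*I)^2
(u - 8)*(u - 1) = u^2 - 9*u + 8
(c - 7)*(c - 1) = c^2 - 8*c + 7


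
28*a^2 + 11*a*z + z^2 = (4*a + z)*(7*a + z)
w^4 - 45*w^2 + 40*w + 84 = (w - 6)*(w - 2)*(w + 1)*(w + 7)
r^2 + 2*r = r*(r + 2)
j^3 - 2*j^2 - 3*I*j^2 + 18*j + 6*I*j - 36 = (j - 2)*(j - 6*I)*(j + 3*I)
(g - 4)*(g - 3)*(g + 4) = g^3 - 3*g^2 - 16*g + 48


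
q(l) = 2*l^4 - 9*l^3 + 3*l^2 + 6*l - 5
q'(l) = 8*l^3 - 27*l^2 + 6*l + 6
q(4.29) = 42.79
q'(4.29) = 166.46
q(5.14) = 278.92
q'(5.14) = 409.88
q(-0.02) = -5.12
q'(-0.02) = 5.87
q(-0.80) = -2.45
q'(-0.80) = -20.18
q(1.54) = -10.27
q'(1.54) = -19.58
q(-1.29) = 17.11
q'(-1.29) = -63.84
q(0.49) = -2.28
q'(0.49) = 3.40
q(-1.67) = 50.82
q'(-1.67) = -116.58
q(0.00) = -5.00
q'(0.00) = 6.00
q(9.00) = 6853.00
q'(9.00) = 3705.00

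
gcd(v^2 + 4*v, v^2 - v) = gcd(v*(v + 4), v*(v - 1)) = v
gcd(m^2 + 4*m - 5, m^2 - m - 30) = m + 5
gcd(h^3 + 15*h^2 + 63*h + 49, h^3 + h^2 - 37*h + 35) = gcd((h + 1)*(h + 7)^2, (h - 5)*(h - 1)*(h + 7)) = h + 7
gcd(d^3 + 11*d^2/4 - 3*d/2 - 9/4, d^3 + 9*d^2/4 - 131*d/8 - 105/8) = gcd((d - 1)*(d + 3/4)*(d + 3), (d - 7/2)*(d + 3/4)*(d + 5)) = d + 3/4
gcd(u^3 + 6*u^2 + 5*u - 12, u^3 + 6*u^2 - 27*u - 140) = u + 4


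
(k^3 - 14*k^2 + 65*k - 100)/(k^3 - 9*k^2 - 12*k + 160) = (k^2 - 9*k + 20)/(k^2 - 4*k - 32)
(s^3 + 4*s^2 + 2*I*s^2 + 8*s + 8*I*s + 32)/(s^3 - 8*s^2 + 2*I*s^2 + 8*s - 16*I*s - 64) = (s + 4)/(s - 8)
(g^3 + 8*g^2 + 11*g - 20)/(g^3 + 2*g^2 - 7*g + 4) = (g + 5)/(g - 1)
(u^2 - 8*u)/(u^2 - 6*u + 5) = u*(u - 8)/(u^2 - 6*u + 5)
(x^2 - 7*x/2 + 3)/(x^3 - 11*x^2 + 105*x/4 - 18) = 2*(x - 2)/(2*x^2 - 19*x + 24)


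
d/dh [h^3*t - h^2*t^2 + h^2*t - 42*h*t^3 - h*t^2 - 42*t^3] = t*(3*h^2 - 2*h*t + 2*h - 42*t^2 - t)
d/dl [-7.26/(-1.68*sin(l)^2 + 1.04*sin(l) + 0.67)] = (7.5504 - 24.3936*sin(l))*cos(l)/(-1.68*sin(l)^2 + 1.04*sin(l) + 0.67)^2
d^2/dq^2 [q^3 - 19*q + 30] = 6*q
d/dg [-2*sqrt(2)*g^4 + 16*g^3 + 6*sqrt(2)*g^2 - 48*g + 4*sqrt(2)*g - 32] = -8*sqrt(2)*g^3 + 48*g^2 + 12*sqrt(2)*g - 48 + 4*sqrt(2)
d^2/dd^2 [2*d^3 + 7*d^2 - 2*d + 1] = 12*d + 14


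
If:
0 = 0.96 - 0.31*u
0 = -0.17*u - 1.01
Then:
No Solution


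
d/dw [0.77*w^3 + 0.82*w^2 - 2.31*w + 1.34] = 2.31*w^2 + 1.64*w - 2.31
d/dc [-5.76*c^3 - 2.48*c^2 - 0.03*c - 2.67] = -17.28*c^2 - 4.96*c - 0.03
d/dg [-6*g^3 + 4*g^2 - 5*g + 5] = -18*g^2 + 8*g - 5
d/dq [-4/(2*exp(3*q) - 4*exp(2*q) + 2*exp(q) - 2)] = (6*exp(2*q) - 8*exp(q) + 2)*exp(q)/(exp(3*q) - 2*exp(2*q) + exp(q) - 1)^2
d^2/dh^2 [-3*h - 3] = 0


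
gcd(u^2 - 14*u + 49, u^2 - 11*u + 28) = u - 7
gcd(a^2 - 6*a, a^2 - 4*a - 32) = 1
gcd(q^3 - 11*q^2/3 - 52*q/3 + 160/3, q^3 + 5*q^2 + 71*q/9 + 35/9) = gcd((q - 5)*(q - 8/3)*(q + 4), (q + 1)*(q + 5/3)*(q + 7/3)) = 1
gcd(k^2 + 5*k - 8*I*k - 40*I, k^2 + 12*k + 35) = k + 5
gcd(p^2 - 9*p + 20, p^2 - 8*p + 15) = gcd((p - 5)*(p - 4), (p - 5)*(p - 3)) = p - 5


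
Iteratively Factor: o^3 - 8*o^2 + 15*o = (o - 3)*(o^2 - 5*o) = (o - 5)*(o - 3)*(o)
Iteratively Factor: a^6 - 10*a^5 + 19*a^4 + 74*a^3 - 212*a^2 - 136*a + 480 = (a - 5)*(a^5 - 5*a^4 - 6*a^3 + 44*a^2 + 8*a - 96) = (a - 5)*(a + 2)*(a^4 - 7*a^3 + 8*a^2 + 28*a - 48) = (a - 5)*(a - 3)*(a + 2)*(a^3 - 4*a^2 - 4*a + 16) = (a - 5)*(a - 3)*(a + 2)^2*(a^2 - 6*a + 8) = (a - 5)*(a - 4)*(a - 3)*(a + 2)^2*(a - 2)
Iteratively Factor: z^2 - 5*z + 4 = (z - 4)*(z - 1)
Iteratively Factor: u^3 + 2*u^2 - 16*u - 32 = (u + 2)*(u^2 - 16) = (u - 4)*(u + 2)*(u + 4)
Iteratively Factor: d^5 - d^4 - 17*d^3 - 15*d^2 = (d + 1)*(d^4 - 2*d^3 - 15*d^2) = d*(d + 1)*(d^3 - 2*d^2 - 15*d) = d*(d - 5)*(d + 1)*(d^2 + 3*d) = d^2*(d - 5)*(d + 1)*(d + 3)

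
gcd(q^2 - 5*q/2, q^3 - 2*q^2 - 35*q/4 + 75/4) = q - 5/2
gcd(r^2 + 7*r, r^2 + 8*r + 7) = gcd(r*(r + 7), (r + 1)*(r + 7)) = r + 7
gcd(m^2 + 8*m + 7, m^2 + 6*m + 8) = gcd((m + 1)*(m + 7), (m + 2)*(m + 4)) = 1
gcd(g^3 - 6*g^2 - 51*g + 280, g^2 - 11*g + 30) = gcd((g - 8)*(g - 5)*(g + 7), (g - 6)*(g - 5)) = g - 5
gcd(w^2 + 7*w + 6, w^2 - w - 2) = w + 1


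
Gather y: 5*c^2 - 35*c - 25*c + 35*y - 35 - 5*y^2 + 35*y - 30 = 5*c^2 - 60*c - 5*y^2 + 70*y - 65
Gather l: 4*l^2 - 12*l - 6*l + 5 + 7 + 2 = 4*l^2 - 18*l + 14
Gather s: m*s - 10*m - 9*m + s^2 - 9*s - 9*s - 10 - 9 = -19*m + s^2 + s*(m - 18) - 19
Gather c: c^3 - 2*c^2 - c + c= c^3 - 2*c^2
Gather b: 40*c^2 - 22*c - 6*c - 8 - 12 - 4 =40*c^2 - 28*c - 24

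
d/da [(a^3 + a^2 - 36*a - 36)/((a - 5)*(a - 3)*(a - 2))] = (-11*a^4 + 134*a^3 - 311*a^2 - 780*a + 2196)/(a^6 - 20*a^5 + 162*a^4 - 680*a^3 + 1561*a^2 - 1860*a + 900)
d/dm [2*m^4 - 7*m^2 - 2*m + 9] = 8*m^3 - 14*m - 2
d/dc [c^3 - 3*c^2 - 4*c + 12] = 3*c^2 - 6*c - 4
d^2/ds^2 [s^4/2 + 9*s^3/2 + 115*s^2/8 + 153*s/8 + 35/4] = 6*s^2 + 27*s + 115/4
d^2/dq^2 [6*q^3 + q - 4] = 36*q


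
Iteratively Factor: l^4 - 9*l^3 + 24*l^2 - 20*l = (l - 2)*(l^3 - 7*l^2 + 10*l) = (l - 5)*(l - 2)*(l^2 - 2*l) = l*(l - 5)*(l - 2)*(l - 2)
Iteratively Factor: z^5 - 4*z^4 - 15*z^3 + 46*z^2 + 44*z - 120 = (z - 2)*(z^4 - 2*z^3 - 19*z^2 + 8*z + 60) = (z - 2)*(z + 3)*(z^3 - 5*z^2 - 4*z + 20) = (z - 5)*(z - 2)*(z + 3)*(z^2 - 4) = (z - 5)*(z - 2)*(z + 2)*(z + 3)*(z - 2)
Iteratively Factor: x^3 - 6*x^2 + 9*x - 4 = (x - 1)*(x^2 - 5*x + 4) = (x - 1)^2*(x - 4)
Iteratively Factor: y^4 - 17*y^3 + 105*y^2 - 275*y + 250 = (y - 5)*(y^3 - 12*y^2 + 45*y - 50) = (y - 5)^2*(y^2 - 7*y + 10) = (y - 5)^2*(y - 2)*(y - 5)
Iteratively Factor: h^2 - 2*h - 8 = (h + 2)*(h - 4)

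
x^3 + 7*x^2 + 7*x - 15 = (x - 1)*(x + 3)*(x + 5)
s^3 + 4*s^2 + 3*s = s*(s + 1)*(s + 3)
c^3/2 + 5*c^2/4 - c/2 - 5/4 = (c/2 + 1/2)*(c - 1)*(c + 5/2)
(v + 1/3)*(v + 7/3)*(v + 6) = v^3 + 26*v^2/3 + 151*v/9 + 14/3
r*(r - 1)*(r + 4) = r^3 + 3*r^2 - 4*r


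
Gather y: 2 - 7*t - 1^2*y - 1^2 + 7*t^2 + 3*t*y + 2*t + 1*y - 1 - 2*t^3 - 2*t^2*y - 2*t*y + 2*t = -2*t^3 + 7*t^2 - 3*t + y*(-2*t^2 + t)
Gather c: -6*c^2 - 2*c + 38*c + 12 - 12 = -6*c^2 + 36*c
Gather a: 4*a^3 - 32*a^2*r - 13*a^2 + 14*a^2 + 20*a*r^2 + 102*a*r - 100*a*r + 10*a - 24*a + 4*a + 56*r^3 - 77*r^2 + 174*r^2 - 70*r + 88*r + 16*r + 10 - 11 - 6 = 4*a^3 + a^2*(1 - 32*r) + a*(20*r^2 + 2*r - 10) + 56*r^3 + 97*r^2 + 34*r - 7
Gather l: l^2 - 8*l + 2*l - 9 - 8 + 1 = l^2 - 6*l - 16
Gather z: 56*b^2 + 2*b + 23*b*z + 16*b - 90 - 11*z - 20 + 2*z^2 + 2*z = 56*b^2 + 18*b + 2*z^2 + z*(23*b - 9) - 110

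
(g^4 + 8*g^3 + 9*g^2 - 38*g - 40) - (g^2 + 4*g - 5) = g^4 + 8*g^3 + 8*g^2 - 42*g - 35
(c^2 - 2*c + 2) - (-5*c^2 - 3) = 6*c^2 - 2*c + 5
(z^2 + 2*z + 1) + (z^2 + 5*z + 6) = 2*z^2 + 7*z + 7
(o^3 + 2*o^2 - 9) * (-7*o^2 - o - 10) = -7*o^5 - 15*o^4 - 12*o^3 + 43*o^2 + 9*o + 90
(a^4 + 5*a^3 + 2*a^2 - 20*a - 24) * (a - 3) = a^5 + 2*a^4 - 13*a^3 - 26*a^2 + 36*a + 72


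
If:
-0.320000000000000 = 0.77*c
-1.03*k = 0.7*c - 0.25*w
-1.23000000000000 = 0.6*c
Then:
No Solution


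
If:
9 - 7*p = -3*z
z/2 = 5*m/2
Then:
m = z/5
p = 3*z/7 + 9/7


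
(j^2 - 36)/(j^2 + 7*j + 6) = (j - 6)/(j + 1)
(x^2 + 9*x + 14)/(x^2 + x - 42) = (x + 2)/(x - 6)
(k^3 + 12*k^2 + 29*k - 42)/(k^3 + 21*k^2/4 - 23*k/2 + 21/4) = 4*(k + 6)/(4*k - 3)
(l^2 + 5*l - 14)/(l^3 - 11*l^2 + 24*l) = (l^2 + 5*l - 14)/(l*(l^2 - 11*l + 24))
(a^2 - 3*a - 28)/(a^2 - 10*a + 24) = (a^2 - 3*a - 28)/(a^2 - 10*a + 24)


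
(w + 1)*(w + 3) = w^2 + 4*w + 3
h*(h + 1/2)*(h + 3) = h^3 + 7*h^2/2 + 3*h/2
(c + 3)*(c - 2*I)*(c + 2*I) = c^3 + 3*c^2 + 4*c + 12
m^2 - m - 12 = (m - 4)*(m + 3)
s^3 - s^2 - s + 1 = (s - 1)^2*(s + 1)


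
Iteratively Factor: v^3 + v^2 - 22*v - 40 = (v - 5)*(v^2 + 6*v + 8) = (v - 5)*(v + 2)*(v + 4)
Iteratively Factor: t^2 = (t)*(t)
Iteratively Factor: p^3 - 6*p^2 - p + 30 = (p - 5)*(p^2 - p - 6) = (p - 5)*(p - 3)*(p + 2)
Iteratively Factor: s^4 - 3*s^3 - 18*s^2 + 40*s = (s - 5)*(s^3 + 2*s^2 - 8*s) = (s - 5)*(s + 4)*(s^2 - 2*s) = (s - 5)*(s - 2)*(s + 4)*(s)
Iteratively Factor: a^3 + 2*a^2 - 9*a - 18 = (a + 3)*(a^2 - a - 6) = (a - 3)*(a + 3)*(a + 2)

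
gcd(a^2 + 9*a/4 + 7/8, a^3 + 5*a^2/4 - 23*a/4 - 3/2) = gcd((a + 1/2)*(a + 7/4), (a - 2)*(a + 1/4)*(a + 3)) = 1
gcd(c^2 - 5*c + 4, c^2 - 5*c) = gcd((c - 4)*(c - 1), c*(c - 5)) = 1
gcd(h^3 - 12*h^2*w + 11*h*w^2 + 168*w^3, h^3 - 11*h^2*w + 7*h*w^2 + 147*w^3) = -h^2 + 4*h*w + 21*w^2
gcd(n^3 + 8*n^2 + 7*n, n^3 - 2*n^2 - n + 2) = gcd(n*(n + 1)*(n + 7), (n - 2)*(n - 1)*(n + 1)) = n + 1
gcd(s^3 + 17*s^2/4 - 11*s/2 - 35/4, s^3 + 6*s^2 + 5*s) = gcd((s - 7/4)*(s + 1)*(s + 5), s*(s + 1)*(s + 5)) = s^2 + 6*s + 5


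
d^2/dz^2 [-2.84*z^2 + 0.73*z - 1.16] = -5.68000000000000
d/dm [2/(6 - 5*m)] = 10/(5*m - 6)^2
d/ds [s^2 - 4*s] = 2*s - 4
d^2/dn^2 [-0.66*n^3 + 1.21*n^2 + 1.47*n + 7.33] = 2.42 - 3.96*n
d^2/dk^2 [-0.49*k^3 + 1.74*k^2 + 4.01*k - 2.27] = 3.48 - 2.94*k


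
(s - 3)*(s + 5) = s^2 + 2*s - 15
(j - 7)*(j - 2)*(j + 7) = j^3 - 2*j^2 - 49*j + 98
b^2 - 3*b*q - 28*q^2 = (b - 7*q)*(b + 4*q)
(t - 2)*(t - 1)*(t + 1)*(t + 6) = t^4 + 4*t^3 - 13*t^2 - 4*t + 12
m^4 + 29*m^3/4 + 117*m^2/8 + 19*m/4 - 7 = (m - 1/2)*(m + 7/4)*(m + 2)*(m + 4)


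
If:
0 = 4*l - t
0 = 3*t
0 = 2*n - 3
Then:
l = 0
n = 3/2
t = 0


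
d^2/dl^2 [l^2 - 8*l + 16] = 2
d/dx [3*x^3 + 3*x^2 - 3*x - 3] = 9*x^2 + 6*x - 3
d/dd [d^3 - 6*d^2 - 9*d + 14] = 3*d^2 - 12*d - 9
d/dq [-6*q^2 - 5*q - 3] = -12*q - 5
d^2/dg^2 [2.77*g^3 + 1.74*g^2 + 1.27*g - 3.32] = 16.62*g + 3.48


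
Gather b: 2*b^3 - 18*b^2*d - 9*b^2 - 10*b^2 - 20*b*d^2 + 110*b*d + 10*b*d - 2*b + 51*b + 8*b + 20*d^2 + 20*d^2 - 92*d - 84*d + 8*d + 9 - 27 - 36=2*b^3 + b^2*(-18*d - 19) + b*(-20*d^2 + 120*d + 57) + 40*d^2 - 168*d - 54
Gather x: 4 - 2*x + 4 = 8 - 2*x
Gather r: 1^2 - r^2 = 1 - r^2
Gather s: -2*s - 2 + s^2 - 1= s^2 - 2*s - 3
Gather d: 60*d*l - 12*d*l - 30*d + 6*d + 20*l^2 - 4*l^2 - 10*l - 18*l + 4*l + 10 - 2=d*(48*l - 24) + 16*l^2 - 24*l + 8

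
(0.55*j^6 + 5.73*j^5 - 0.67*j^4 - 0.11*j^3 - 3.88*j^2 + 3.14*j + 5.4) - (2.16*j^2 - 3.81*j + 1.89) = 0.55*j^6 + 5.73*j^5 - 0.67*j^4 - 0.11*j^3 - 6.04*j^2 + 6.95*j + 3.51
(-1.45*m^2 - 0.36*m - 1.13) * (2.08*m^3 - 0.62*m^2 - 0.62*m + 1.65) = -3.016*m^5 + 0.1502*m^4 - 1.2282*m^3 - 1.4687*m^2 + 0.1066*m - 1.8645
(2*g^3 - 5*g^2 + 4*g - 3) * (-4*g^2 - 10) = -8*g^5 + 20*g^4 - 36*g^3 + 62*g^2 - 40*g + 30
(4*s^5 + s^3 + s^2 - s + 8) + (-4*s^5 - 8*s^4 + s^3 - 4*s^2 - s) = -8*s^4 + 2*s^3 - 3*s^2 - 2*s + 8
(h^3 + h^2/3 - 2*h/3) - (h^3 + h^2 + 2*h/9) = -2*h^2/3 - 8*h/9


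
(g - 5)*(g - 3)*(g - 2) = g^3 - 10*g^2 + 31*g - 30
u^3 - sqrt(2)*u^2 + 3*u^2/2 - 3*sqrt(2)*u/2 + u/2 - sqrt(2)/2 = (u + 1/2)*(u + 1)*(u - sqrt(2))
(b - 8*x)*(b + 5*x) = b^2 - 3*b*x - 40*x^2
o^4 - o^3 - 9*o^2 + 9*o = o*(o - 3)*(o - 1)*(o + 3)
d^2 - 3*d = d*(d - 3)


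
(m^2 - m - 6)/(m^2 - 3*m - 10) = (m - 3)/(m - 5)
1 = 1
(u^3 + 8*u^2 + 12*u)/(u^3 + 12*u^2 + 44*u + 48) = u/(u + 4)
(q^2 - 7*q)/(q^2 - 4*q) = (q - 7)/(q - 4)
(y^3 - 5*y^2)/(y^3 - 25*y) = y/(y + 5)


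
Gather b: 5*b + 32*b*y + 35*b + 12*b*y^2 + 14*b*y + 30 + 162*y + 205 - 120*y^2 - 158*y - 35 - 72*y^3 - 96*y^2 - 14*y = b*(12*y^2 + 46*y + 40) - 72*y^3 - 216*y^2 - 10*y + 200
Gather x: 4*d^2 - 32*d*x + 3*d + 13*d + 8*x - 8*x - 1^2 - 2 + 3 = 4*d^2 - 32*d*x + 16*d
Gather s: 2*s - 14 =2*s - 14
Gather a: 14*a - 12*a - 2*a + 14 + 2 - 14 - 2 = 0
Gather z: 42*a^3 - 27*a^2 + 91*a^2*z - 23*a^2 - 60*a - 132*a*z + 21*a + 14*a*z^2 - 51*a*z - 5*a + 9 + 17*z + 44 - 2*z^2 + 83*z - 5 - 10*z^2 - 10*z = 42*a^3 - 50*a^2 - 44*a + z^2*(14*a - 12) + z*(91*a^2 - 183*a + 90) + 48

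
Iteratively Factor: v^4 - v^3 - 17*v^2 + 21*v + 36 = (v + 1)*(v^3 - 2*v^2 - 15*v + 36) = (v + 1)*(v + 4)*(v^2 - 6*v + 9) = (v - 3)*(v + 1)*(v + 4)*(v - 3)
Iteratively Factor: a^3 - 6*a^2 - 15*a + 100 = (a + 4)*(a^2 - 10*a + 25) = (a - 5)*(a + 4)*(a - 5)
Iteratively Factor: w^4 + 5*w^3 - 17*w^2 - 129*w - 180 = (w + 3)*(w^3 + 2*w^2 - 23*w - 60) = (w + 3)^2*(w^2 - w - 20) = (w - 5)*(w + 3)^2*(w + 4)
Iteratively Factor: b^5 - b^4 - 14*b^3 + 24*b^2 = (b - 2)*(b^4 + b^3 - 12*b^2) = b*(b - 2)*(b^3 + b^2 - 12*b) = b*(b - 2)*(b + 4)*(b^2 - 3*b) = b*(b - 3)*(b - 2)*(b + 4)*(b)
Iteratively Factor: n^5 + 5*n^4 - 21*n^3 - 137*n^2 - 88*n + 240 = (n - 5)*(n^4 + 10*n^3 + 29*n^2 + 8*n - 48) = (n - 5)*(n + 3)*(n^3 + 7*n^2 + 8*n - 16) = (n - 5)*(n - 1)*(n + 3)*(n^2 + 8*n + 16) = (n - 5)*(n - 1)*(n + 3)*(n + 4)*(n + 4)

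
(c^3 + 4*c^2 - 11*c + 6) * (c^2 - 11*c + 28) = c^5 - 7*c^4 - 27*c^3 + 239*c^2 - 374*c + 168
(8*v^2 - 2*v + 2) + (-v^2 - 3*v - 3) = 7*v^2 - 5*v - 1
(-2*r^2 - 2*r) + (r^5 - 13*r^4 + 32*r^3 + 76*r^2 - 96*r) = r^5 - 13*r^4 + 32*r^3 + 74*r^2 - 98*r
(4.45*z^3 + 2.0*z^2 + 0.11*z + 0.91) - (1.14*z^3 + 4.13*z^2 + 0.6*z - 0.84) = 3.31*z^3 - 2.13*z^2 - 0.49*z + 1.75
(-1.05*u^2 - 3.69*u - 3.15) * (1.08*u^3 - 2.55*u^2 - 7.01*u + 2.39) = -1.134*u^5 - 1.3077*u^4 + 13.368*u^3 + 31.3899*u^2 + 13.2624*u - 7.5285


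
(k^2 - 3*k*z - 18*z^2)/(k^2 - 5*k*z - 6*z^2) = (k + 3*z)/(k + z)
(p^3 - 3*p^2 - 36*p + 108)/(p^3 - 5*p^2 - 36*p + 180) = (p - 3)/(p - 5)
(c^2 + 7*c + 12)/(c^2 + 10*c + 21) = (c + 4)/(c + 7)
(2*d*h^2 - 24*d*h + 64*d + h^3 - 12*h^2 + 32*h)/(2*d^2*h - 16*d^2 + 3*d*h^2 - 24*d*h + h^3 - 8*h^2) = (h - 4)/(d + h)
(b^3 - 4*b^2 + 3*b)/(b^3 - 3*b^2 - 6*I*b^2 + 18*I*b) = (b - 1)/(b - 6*I)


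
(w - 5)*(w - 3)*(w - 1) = w^3 - 9*w^2 + 23*w - 15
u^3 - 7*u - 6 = (u - 3)*(u + 1)*(u + 2)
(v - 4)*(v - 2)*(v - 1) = v^3 - 7*v^2 + 14*v - 8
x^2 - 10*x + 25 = (x - 5)^2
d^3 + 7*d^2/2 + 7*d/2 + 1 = (d + 1/2)*(d + 1)*(d + 2)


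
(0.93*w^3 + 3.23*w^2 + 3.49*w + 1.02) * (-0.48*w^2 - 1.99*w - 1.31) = -0.4464*w^5 - 3.4011*w^4 - 9.3212*w^3 - 11.666*w^2 - 6.6017*w - 1.3362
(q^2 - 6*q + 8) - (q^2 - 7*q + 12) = q - 4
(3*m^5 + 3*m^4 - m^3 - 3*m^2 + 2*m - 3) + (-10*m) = 3*m^5 + 3*m^4 - m^3 - 3*m^2 - 8*m - 3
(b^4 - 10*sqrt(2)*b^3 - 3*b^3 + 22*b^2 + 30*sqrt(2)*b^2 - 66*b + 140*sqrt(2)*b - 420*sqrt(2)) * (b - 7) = b^5 - 10*sqrt(2)*b^4 - 10*b^4 + 43*b^3 + 100*sqrt(2)*b^3 - 220*b^2 - 70*sqrt(2)*b^2 - 1400*sqrt(2)*b + 462*b + 2940*sqrt(2)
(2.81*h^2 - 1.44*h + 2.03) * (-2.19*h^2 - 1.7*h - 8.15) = -6.1539*h^4 - 1.6234*h^3 - 24.8992*h^2 + 8.285*h - 16.5445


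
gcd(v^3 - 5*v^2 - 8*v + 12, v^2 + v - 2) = v^2 + v - 2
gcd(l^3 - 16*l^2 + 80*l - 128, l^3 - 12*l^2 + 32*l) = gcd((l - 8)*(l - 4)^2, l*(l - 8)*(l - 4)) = l^2 - 12*l + 32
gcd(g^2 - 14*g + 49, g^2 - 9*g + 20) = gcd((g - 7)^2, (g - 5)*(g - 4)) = 1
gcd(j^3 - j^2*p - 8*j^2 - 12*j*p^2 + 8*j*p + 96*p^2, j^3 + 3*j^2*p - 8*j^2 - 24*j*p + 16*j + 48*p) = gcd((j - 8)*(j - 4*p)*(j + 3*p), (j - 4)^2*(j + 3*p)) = j + 3*p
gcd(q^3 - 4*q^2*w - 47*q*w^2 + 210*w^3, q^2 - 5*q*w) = q - 5*w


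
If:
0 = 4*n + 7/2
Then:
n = -7/8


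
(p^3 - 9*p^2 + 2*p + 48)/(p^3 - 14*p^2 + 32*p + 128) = (p - 3)/(p - 8)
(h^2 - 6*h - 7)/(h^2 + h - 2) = (h^2 - 6*h - 7)/(h^2 + h - 2)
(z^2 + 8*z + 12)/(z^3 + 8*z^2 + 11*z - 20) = (z^2 + 8*z + 12)/(z^3 + 8*z^2 + 11*z - 20)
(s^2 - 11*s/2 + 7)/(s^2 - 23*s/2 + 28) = (s - 2)/(s - 8)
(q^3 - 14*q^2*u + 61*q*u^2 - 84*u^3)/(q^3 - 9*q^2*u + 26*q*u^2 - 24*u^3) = (q - 7*u)/(q - 2*u)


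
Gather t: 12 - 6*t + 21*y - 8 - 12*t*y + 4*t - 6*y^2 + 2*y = t*(-12*y - 2) - 6*y^2 + 23*y + 4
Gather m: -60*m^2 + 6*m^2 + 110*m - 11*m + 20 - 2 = -54*m^2 + 99*m + 18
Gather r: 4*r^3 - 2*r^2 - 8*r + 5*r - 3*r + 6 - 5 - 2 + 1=4*r^3 - 2*r^2 - 6*r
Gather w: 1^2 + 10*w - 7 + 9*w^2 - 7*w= 9*w^2 + 3*w - 6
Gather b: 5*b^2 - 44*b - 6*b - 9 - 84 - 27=5*b^2 - 50*b - 120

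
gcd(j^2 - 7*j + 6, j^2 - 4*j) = 1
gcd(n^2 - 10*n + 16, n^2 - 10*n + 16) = n^2 - 10*n + 16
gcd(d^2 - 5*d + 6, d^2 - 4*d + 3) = d - 3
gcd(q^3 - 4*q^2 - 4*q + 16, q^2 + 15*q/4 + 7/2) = q + 2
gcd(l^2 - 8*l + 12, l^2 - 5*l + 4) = 1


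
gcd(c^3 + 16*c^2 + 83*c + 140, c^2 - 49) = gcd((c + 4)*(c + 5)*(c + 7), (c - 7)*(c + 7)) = c + 7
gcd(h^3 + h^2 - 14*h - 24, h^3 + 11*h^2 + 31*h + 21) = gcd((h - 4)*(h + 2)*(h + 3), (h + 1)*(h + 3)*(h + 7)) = h + 3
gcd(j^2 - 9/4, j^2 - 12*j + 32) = 1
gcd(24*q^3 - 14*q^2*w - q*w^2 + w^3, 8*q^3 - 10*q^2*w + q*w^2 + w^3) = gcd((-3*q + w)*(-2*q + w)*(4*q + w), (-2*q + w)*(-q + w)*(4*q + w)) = 8*q^2 - 2*q*w - w^2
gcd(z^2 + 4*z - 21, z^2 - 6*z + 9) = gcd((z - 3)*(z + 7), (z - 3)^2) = z - 3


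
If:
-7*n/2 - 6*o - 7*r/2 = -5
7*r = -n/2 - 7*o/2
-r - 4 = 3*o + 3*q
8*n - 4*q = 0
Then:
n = -413/239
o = 597/239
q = -826/239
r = -269/239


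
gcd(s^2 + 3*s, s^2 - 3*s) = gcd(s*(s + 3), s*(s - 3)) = s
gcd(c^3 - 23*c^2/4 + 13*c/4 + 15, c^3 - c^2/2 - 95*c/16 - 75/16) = c^2 - 7*c/4 - 15/4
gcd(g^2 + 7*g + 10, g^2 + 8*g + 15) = g + 5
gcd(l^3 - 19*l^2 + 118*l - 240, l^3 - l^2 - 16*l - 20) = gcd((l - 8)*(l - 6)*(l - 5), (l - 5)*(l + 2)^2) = l - 5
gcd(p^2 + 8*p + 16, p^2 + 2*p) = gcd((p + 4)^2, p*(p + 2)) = 1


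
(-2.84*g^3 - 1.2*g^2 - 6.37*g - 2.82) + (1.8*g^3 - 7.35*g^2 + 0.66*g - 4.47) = -1.04*g^3 - 8.55*g^2 - 5.71*g - 7.29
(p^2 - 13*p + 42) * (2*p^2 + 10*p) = 2*p^4 - 16*p^3 - 46*p^2 + 420*p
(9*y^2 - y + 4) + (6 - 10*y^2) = -y^2 - y + 10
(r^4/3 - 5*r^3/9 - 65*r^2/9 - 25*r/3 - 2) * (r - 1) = r^5/3 - 8*r^4/9 - 20*r^3/3 - 10*r^2/9 + 19*r/3 + 2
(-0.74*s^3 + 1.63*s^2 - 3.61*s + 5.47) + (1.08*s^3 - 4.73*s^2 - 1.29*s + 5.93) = 0.34*s^3 - 3.1*s^2 - 4.9*s + 11.4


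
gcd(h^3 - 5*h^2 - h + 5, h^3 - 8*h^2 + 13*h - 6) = h - 1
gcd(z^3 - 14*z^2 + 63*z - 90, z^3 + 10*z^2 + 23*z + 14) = 1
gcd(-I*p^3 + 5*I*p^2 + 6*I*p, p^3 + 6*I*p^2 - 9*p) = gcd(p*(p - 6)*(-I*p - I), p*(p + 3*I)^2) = p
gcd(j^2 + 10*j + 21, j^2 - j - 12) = j + 3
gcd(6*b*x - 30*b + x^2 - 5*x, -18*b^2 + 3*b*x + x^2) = 6*b + x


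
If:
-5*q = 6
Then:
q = -6/5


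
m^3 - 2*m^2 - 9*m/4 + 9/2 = (m - 2)*(m - 3/2)*(m + 3/2)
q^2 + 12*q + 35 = (q + 5)*(q + 7)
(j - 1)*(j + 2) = j^2 + j - 2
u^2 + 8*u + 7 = (u + 1)*(u + 7)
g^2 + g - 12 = (g - 3)*(g + 4)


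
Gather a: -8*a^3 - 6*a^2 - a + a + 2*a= -8*a^3 - 6*a^2 + 2*a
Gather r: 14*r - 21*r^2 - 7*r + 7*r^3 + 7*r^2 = 7*r^3 - 14*r^2 + 7*r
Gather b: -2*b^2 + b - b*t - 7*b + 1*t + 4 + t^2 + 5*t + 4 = -2*b^2 + b*(-t - 6) + t^2 + 6*t + 8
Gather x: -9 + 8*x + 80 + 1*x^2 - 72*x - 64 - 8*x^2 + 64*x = 7 - 7*x^2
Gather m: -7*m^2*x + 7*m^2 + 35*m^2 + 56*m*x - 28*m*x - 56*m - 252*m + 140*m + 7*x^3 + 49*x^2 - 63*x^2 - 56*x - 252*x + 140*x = m^2*(42 - 7*x) + m*(28*x - 168) + 7*x^3 - 14*x^2 - 168*x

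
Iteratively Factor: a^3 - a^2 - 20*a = (a + 4)*(a^2 - 5*a) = a*(a + 4)*(a - 5)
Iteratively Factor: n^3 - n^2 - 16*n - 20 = (n + 2)*(n^2 - 3*n - 10) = (n - 5)*(n + 2)*(n + 2)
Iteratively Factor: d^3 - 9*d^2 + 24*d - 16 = (d - 1)*(d^2 - 8*d + 16) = (d - 4)*(d - 1)*(d - 4)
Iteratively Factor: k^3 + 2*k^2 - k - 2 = (k + 2)*(k^2 - 1) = (k - 1)*(k + 2)*(k + 1)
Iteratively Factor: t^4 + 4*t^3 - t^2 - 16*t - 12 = (t + 3)*(t^3 + t^2 - 4*t - 4) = (t + 2)*(t + 3)*(t^2 - t - 2) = (t + 1)*(t + 2)*(t + 3)*(t - 2)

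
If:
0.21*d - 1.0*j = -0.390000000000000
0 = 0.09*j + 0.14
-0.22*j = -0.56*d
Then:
No Solution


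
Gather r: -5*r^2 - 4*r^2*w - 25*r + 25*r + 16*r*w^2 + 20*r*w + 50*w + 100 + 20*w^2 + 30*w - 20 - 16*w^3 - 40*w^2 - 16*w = r^2*(-4*w - 5) + r*(16*w^2 + 20*w) - 16*w^3 - 20*w^2 + 64*w + 80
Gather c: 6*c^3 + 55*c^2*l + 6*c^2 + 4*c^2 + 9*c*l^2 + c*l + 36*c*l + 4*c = 6*c^3 + c^2*(55*l + 10) + c*(9*l^2 + 37*l + 4)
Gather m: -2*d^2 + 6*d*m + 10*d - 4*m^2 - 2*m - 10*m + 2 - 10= -2*d^2 + 10*d - 4*m^2 + m*(6*d - 12) - 8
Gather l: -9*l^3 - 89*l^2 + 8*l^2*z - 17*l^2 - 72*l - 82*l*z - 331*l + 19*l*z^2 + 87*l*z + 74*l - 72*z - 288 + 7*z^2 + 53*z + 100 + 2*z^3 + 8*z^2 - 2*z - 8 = -9*l^3 + l^2*(8*z - 106) + l*(19*z^2 + 5*z - 329) + 2*z^3 + 15*z^2 - 21*z - 196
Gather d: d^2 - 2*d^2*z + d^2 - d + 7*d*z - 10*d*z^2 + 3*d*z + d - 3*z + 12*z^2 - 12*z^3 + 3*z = d^2*(2 - 2*z) + d*(-10*z^2 + 10*z) - 12*z^3 + 12*z^2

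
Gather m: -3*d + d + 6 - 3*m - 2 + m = -2*d - 2*m + 4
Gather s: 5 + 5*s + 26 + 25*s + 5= 30*s + 36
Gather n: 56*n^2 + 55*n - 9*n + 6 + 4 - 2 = 56*n^2 + 46*n + 8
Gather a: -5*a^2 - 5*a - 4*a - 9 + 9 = -5*a^2 - 9*a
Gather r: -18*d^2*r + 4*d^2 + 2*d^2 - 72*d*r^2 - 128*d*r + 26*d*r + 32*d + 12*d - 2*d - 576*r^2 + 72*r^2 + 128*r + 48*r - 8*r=6*d^2 + 42*d + r^2*(-72*d - 504) + r*(-18*d^2 - 102*d + 168)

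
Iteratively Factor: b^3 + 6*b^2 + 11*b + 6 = (b + 1)*(b^2 + 5*b + 6) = (b + 1)*(b + 3)*(b + 2)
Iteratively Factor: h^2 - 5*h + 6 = (h - 3)*(h - 2)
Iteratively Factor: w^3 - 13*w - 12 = (w + 3)*(w^2 - 3*w - 4) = (w - 4)*(w + 3)*(w + 1)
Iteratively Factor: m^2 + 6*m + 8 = (m + 2)*(m + 4)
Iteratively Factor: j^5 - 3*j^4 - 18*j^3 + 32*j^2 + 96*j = (j - 4)*(j^4 + j^3 - 14*j^2 - 24*j) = j*(j - 4)*(j^3 + j^2 - 14*j - 24) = j*(j - 4)^2*(j^2 + 5*j + 6) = j*(j - 4)^2*(j + 3)*(j + 2)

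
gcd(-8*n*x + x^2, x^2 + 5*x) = x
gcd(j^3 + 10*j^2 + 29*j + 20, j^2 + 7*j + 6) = j + 1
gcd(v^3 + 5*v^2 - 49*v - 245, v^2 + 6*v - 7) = v + 7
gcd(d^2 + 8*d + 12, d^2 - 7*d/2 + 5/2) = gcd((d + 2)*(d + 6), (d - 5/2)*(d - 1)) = 1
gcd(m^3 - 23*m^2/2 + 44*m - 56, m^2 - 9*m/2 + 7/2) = m - 7/2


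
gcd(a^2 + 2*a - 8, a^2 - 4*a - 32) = a + 4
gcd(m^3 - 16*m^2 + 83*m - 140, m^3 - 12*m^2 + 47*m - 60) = m^2 - 9*m + 20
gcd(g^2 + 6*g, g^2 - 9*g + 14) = 1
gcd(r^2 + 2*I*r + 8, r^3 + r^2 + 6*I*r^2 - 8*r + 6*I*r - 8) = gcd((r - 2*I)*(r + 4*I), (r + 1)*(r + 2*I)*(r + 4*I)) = r + 4*I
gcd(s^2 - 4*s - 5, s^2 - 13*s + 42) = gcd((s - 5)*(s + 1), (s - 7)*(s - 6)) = 1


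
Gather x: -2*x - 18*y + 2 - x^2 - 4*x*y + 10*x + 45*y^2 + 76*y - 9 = -x^2 + x*(8 - 4*y) + 45*y^2 + 58*y - 7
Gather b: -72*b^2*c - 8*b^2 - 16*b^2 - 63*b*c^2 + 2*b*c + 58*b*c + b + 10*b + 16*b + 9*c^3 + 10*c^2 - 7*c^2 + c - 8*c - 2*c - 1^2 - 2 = b^2*(-72*c - 24) + b*(-63*c^2 + 60*c + 27) + 9*c^3 + 3*c^2 - 9*c - 3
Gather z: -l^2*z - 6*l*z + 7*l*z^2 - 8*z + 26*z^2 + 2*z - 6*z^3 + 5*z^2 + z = -6*z^3 + z^2*(7*l + 31) + z*(-l^2 - 6*l - 5)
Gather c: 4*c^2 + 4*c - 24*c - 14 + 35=4*c^2 - 20*c + 21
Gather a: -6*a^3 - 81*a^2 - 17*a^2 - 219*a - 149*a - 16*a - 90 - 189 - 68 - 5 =-6*a^3 - 98*a^2 - 384*a - 352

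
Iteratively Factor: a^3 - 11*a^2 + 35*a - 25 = (a - 5)*(a^2 - 6*a + 5) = (a - 5)^2*(a - 1)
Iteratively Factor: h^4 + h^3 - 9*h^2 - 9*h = (h + 3)*(h^3 - 2*h^2 - 3*h) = h*(h + 3)*(h^2 - 2*h - 3) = h*(h + 1)*(h + 3)*(h - 3)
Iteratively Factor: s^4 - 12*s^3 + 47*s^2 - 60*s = (s)*(s^3 - 12*s^2 + 47*s - 60) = s*(s - 4)*(s^2 - 8*s + 15) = s*(s - 4)*(s - 3)*(s - 5)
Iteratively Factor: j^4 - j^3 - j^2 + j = (j - 1)*(j^3 - j) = j*(j - 1)*(j^2 - 1) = j*(j - 1)*(j + 1)*(j - 1)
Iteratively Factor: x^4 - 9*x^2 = (x)*(x^3 - 9*x) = x^2*(x^2 - 9) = x^2*(x - 3)*(x + 3)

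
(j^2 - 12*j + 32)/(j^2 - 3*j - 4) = (j - 8)/(j + 1)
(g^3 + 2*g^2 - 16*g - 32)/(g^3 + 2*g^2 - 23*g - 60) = (g^2 - 2*g - 8)/(g^2 - 2*g - 15)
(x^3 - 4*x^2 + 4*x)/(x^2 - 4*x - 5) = x*(-x^2 + 4*x - 4)/(-x^2 + 4*x + 5)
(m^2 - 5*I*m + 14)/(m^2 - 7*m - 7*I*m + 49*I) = (m + 2*I)/(m - 7)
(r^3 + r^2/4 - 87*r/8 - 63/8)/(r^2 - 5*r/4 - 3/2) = (2*r^2 - r - 21)/(2*(r - 2))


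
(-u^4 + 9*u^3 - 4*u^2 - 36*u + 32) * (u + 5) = -u^5 + 4*u^4 + 41*u^3 - 56*u^2 - 148*u + 160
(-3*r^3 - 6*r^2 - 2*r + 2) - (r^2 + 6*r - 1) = -3*r^3 - 7*r^2 - 8*r + 3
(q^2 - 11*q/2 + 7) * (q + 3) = q^3 - 5*q^2/2 - 19*q/2 + 21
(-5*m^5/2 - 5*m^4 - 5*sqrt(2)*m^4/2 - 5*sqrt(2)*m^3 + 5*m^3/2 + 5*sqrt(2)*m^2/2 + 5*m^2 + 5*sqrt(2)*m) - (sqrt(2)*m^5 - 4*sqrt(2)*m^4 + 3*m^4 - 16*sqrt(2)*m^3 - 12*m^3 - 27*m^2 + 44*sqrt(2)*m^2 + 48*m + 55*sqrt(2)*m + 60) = -5*m^5/2 - sqrt(2)*m^5 - 8*m^4 + 3*sqrt(2)*m^4/2 + 29*m^3/2 + 11*sqrt(2)*m^3 - 83*sqrt(2)*m^2/2 + 32*m^2 - 50*sqrt(2)*m - 48*m - 60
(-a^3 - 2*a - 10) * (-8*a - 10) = 8*a^4 + 10*a^3 + 16*a^2 + 100*a + 100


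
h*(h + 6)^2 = h^3 + 12*h^2 + 36*h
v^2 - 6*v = v*(v - 6)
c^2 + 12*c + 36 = (c + 6)^2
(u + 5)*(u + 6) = u^2 + 11*u + 30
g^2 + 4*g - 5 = (g - 1)*(g + 5)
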